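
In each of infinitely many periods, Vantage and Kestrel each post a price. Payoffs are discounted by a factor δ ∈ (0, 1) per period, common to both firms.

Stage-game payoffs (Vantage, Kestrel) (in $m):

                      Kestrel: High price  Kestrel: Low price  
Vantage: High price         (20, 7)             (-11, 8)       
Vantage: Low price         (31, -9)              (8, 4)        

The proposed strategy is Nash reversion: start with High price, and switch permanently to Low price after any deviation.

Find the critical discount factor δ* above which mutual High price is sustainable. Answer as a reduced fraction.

Vantage's threshold: (31−20)/(31−8) = 11/23.
Kestrel's threshold: (8−7)/(8−4) = 1/4.
11/23 > 1/4, so Vantage binds and δ* = 11/23.

11/23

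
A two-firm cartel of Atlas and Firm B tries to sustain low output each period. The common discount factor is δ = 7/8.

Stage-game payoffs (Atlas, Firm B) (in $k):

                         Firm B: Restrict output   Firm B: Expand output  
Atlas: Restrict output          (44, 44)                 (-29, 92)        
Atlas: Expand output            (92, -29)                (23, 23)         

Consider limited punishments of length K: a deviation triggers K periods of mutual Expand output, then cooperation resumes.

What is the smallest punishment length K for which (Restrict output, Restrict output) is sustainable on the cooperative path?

3

No profitable deviation requires (44−23)(δ+…+δ^K) ≥ 92−44, i.e. δ+…+δ^K ≥ 16/7 ≈ 2.2857.
With δ = 7/8, the partial sums are K=1: 0.8750, K=2: 1.6406, K=3: 2.3105.
K = 3 is the first length at which the sum reaches 2.2857.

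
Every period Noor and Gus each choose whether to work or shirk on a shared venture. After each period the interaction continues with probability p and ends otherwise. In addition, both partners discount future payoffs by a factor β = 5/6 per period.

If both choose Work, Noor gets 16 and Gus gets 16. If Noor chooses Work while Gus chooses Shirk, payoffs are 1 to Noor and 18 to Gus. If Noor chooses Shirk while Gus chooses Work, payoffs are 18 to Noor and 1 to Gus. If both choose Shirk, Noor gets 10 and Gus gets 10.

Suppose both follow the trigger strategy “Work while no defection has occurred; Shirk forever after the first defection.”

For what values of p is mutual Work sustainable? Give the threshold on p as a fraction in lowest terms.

Expected continuation weight on next period's payoff is β·p = 5/6·p, which plays the role of the discount factor.
Cooperation requires 5/6·p ≥ (18−16)/(18−10) = 1/4, hence p ≥ 3/10.

3/10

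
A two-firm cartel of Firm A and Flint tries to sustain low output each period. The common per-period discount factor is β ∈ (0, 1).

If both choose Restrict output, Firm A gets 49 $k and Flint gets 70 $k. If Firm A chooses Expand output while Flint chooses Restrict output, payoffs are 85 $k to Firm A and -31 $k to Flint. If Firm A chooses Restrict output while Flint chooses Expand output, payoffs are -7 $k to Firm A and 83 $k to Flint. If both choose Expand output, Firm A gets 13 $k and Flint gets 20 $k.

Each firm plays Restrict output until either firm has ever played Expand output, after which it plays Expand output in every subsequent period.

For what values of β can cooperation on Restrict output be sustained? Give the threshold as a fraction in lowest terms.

1/2

For Firm A: deviation gain 85−49 = 36, per-period punishment loss 49−13 = 36. IC gives β ≥ 36/72 = 1/2.
For Flint: gain 13, loss 50 per period, so β ≥ 13/63.
The tighter constraint is Firm A's, so cooperation needs β ≥ 1/2.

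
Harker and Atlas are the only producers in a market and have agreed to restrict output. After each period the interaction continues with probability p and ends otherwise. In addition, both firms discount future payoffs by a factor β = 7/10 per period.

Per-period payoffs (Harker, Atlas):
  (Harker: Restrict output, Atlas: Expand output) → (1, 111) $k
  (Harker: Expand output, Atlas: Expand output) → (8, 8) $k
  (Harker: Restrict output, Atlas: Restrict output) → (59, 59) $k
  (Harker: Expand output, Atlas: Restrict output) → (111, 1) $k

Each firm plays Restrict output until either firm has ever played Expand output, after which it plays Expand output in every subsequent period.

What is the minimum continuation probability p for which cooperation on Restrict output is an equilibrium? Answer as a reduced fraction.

520/721

With continuation probability p and discount β, the effective per-period discount factor is βp.
Grim-trigger IC: βp ≥ (111−59)/(111−8) = 52/103.
So p ≥ (52/103)/(7/10) = 520/721.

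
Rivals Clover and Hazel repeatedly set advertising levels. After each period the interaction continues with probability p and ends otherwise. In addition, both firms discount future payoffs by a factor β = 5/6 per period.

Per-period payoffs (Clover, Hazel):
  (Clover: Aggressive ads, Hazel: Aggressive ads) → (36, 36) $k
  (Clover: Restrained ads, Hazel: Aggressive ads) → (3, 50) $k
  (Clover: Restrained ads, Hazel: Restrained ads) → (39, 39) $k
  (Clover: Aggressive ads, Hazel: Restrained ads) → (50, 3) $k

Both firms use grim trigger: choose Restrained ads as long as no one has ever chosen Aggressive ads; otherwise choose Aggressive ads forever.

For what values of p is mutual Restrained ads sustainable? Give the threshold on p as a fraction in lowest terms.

33/35

Expected continuation weight on next period's payoff is β·p = 5/6·p, which plays the role of the discount factor.
Cooperation requires 5/6·p ≥ (50−39)/(50−36) = 11/14, hence p ≥ 33/35.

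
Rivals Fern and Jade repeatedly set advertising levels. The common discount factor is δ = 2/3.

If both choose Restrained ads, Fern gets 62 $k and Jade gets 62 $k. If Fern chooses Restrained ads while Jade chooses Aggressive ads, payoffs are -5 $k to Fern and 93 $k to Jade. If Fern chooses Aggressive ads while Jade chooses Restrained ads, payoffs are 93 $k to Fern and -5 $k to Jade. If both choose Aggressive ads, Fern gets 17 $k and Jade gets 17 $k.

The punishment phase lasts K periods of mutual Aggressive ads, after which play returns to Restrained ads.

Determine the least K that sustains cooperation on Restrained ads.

2

No profitable deviation requires (62−17)(δ+…+δ^K) ≥ 93−62, i.e. δ+…+δ^K ≥ 31/45 ≈ 0.6889.
With δ = 2/3, the partial sums are K=1: 0.6667, K=2: 1.1111.
K = 2 is the first length at which the sum reaches 0.6889.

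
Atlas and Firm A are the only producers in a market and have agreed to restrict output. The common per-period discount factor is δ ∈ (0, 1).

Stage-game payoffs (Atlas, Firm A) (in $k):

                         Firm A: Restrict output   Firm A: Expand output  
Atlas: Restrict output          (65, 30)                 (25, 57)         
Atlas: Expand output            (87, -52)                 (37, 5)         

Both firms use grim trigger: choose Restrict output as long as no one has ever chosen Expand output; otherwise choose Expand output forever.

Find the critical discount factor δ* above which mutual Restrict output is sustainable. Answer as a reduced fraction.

27/52

Atlas's threshold: (87−65)/(87−37) = 11/25.
Firm A's threshold: (57−30)/(57−5) = 27/52.
11/25 < 27/52, so Firm A binds and δ* = 27/52.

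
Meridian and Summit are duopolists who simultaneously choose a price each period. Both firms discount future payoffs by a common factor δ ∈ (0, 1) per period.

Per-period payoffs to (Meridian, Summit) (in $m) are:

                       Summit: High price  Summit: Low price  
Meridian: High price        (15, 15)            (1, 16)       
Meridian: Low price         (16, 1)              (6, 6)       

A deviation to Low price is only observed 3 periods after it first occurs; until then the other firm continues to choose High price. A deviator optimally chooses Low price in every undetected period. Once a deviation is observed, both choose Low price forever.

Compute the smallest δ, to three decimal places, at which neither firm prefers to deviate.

Deviating for the 3 undetected periods gains 16−15 = 1 per period over cooperation, then loses 15−6 = 9 per period forever once punishment starts.
Gain: 1(1 + δ + … + δ^2); loss: 9·δ^3/(1−δ).
No profitable deviation ⇔ 1(1−δ^3) ≤ 9·δ^3, i.e. δ^3 ≥ 1/(1+9) = 1/10.
Hence δ ≥ (1/10)^(1/3) ≈ 0.464.

0.464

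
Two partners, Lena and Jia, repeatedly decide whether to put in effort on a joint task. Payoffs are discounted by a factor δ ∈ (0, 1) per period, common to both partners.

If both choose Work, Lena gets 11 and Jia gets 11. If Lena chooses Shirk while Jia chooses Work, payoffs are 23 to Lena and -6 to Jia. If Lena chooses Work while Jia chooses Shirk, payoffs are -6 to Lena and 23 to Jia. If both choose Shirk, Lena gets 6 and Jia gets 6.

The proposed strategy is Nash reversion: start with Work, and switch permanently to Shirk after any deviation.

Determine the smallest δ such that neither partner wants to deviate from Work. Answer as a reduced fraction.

One-period gain from deviating is 23 − 11 = 12. The loss is 11 − 6 = 5 in every subsequent period, with present value 5·δ/(1−δ).
Deviation is unprofitable when 5·δ/(1−δ) ≥ 12, i.e. δ/(1−δ) ≥ 12/5.
Equivalently δ ≥ 12/(12+5) = 12/17.

12/17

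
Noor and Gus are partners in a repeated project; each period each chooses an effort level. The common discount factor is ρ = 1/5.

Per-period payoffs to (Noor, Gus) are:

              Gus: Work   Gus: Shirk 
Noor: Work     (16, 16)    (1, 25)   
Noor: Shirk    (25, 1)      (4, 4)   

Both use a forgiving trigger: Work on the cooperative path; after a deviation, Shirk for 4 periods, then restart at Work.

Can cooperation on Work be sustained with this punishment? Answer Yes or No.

Comparing payoff streams over the 5 periods until play realigns: cooperate → 16(1+ρ+…+ρ^4); deviate → 25 + 4(ρ+…+ρ^4).
Cooperation is sustained iff (16−4)(ρ+…+ρ^4) ≥ 25−16.
ρ+…+ρ^4 = 1/5·(1−(1/5)^4)/(1−1/5) = 0.2496, and (25−16)/(16−4) = 0.7500.
0.2496 < 0.7500, so cooperation is not sustainable.

No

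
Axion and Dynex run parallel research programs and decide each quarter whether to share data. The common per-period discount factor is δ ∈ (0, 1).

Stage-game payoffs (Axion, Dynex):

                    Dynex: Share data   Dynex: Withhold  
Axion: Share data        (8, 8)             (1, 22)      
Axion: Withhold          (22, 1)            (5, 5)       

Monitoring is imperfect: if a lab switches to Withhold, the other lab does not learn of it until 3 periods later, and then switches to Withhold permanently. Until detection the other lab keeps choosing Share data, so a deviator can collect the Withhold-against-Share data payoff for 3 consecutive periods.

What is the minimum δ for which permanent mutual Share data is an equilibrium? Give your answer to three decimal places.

0.937

A deviator earns 22 for 3 periods, then 5 forever; cooperating earns 8 forever. Multiplying the IC by (1−δ):
8 ≥ 22(1−δ^3) + 5δ^3, so 17·δ^3 ≥ 14 and δ^3 ≥ 14/17.
δ ≥ (14/17)^(1/3) ≈ 0.937.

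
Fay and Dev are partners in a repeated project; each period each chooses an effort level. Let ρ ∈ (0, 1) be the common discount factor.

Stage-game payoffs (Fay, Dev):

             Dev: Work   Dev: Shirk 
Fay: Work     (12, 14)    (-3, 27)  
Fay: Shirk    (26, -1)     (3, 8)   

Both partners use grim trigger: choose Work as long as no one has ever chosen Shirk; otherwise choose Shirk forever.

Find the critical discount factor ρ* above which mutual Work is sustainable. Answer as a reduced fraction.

13/19

Fay: cooperation gives 12 each period; deviation gives 26 once then 3 forever.
  12/(1−ρ) ≥ 26 + 3ρ/(1−ρ) ⇒ ρ ≥ 14/23.
Dev: cooperation gives 14 each period; deviation gives 27 once then 8 forever.
  ρ ≥ 13/19.
Both must hold, so the binding constraint is Dev's: ρ ≥ 13/19.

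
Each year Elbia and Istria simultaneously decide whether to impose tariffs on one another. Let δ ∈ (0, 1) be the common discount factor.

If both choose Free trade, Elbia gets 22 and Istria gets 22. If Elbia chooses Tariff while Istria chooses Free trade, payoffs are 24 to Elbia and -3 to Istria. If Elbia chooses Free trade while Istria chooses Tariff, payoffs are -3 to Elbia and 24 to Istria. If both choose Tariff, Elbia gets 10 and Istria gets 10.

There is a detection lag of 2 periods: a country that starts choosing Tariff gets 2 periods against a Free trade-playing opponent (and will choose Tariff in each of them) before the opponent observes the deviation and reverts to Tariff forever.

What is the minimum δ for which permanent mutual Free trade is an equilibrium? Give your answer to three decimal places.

0.378

The best deviation is to choose Tariff for all 2 undetected periods, earning 24 each, then 10 forever once detected.
Deviation value: 24(1−δ^2)/(1−δ) + 10δ^2/(1−δ); cooperation value: 22/(1−δ).
IC: 22 ≥ 24(1−δ^2) + 10δ^2 = 24 − 14δ^2.
So δ^2 ≥ 2/14 = 1/7, giving δ ≥ (1/7)^(1/2) ≈ 0.378.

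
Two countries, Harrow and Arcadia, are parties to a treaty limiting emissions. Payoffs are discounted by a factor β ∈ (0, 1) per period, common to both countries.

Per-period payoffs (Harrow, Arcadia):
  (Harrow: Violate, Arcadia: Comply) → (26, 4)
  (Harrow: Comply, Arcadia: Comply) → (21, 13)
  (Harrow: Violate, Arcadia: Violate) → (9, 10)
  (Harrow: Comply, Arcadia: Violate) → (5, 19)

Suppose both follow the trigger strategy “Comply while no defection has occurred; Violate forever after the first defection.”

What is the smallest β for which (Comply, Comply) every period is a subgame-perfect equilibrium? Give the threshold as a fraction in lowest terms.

2/3

Harrow's threshold: (26−21)/(26−9) = 5/17.
Arcadia's threshold: (19−13)/(19−10) = 2/3.
5/17 < 2/3, so Arcadia binds and β* = 2/3.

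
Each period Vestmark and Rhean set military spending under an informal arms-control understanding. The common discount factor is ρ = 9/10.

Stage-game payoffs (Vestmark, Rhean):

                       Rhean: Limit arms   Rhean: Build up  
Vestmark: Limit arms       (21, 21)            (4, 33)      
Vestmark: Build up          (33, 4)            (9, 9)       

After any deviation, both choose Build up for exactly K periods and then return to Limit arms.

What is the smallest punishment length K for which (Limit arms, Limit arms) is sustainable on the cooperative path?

Need Σ_{k=1}^{K} ρ^k ≥ (33−21)/(21−9) = 1.0000 at ρ = 9/10.
At K = 1 the sum is 0.9000 < 1.0000; at K = 2 it is 1.7100 ≥ 1.0000.
So the minimum punishment length is K = 2.

2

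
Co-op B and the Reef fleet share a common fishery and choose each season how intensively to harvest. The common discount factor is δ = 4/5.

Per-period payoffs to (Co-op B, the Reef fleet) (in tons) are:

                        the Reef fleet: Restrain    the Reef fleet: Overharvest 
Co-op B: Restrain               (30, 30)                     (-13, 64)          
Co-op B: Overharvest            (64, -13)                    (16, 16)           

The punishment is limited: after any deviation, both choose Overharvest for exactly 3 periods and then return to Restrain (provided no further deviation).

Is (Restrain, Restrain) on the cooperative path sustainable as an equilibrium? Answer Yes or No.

A one-shot deviation gives 64 now, then 16 for 3 periods, then back to 30.
Gain from deviating: (64−30) today; loss: (30−16) in each of the next 3 periods.
No-deviation condition: (30−16)(δ+…+δ^3) ≥ 64−30, i.e. δ+…+δ^3 ≥ 17/7.
At δ = 4/5: δ+…+δ^3 = 1.9520 < 2.4286.
So cooperation is not sustainable.

No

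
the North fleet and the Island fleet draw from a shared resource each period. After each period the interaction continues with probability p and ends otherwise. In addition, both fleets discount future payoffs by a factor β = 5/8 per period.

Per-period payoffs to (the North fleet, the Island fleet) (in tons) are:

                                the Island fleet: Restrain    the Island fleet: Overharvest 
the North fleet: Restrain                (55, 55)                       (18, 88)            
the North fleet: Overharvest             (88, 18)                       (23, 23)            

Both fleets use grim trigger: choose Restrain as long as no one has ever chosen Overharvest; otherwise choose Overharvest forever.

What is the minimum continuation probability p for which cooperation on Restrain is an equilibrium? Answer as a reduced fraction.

With continuation probability p and discount β, the effective per-period discount factor is βp.
Grim-trigger IC: βp ≥ (88−55)/(88−23) = 33/65.
So p ≥ (33/65)/(5/8) = 264/325.

264/325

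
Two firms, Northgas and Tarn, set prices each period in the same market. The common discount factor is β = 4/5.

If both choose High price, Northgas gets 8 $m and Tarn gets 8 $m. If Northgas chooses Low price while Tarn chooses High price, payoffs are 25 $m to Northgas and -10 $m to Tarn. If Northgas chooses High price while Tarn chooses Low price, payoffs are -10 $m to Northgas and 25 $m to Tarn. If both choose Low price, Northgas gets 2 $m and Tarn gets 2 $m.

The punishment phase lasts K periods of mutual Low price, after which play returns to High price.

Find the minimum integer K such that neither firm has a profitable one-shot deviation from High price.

No profitable deviation requires (8−2)(β+…+β^K) ≥ 25−8, i.e. β+…+β^K ≥ 17/6 ≈ 2.8333.
With β = 4/5, the partial sums are K=1: 0.8000, K=2: 1.4400, K=3: 1.9520, K=4: 2.3616, K=5: 2.6893, K=6: 2.9514.
K = 6 is the first length at which the sum reaches 2.8333.

6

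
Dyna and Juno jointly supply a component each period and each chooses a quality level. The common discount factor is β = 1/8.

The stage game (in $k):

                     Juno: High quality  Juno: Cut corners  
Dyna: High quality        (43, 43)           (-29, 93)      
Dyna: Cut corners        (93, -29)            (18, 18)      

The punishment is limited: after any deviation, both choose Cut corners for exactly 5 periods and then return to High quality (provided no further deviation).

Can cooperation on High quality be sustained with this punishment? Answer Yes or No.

No

Comparing payoff streams over the 6 periods until play realigns: cooperate → 43(1+β+…+β^5); deviate → 93 + 18(β+…+β^5).
Cooperation is sustained iff (43−18)(β+…+β^5) ≥ 93−43.
β+…+β^5 = 1/8·(1−(1/8)^5)/(1−1/8) = 0.1429, and (93−43)/(43−18) = 2.0000.
0.1429 < 2.0000, so cooperation is not sustainable.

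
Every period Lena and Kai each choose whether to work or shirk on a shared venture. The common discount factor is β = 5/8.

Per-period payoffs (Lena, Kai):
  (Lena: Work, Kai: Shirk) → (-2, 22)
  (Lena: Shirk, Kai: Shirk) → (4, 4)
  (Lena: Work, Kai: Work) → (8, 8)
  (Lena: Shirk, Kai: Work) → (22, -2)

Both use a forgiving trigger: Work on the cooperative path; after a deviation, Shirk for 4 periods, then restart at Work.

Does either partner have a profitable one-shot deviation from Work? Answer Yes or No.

Yes

IC: β+…+β^4 ≥ (22−8)/(8−4) = 7/2.
At β = 5/8: partial sum = 1.4124 < 3.5000. Cooperation not sustainable.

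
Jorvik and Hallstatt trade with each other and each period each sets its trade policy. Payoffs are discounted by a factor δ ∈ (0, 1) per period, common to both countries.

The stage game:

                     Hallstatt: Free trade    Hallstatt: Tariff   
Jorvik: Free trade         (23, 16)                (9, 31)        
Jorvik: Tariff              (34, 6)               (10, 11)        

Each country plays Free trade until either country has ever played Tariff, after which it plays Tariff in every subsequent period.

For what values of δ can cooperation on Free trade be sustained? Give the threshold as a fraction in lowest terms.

3/4

Jorvik's threshold: (34−23)/(34−10) = 11/24.
Hallstatt's threshold: (31−16)/(31−11) = 3/4.
11/24 < 3/4, so Hallstatt binds and δ* = 3/4.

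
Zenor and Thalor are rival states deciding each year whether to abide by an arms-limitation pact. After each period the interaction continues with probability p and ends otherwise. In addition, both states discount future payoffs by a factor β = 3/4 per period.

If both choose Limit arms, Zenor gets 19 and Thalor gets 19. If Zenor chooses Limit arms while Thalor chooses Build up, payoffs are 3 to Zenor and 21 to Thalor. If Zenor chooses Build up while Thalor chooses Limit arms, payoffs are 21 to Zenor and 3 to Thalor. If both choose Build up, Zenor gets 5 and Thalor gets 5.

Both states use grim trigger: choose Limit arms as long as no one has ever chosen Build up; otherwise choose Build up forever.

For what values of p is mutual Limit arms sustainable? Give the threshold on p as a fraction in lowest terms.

1/6

With continuation probability p and discount β, the effective per-period discount factor is βp.
Grim-trigger IC: βp ≥ (21−19)/(21−5) = 1/8.
So p ≥ (1/8)/(3/4) = 1/6.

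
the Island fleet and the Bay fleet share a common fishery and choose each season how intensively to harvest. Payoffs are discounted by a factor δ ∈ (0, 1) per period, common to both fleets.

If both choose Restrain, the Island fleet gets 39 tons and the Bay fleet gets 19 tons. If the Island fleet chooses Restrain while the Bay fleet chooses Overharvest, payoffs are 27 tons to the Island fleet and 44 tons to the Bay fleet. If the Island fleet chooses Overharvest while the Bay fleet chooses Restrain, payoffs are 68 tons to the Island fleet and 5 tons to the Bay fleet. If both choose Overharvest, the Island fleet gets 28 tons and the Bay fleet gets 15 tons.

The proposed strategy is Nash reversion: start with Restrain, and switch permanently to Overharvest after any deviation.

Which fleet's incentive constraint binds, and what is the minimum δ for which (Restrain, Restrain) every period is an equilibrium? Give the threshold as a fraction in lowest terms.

the Bay fleet; δ ≥ 25/29

the Island fleet: cooperation gives 39 each period; deviation gives 68 once then 28 forever.
  39/(1−δ) ≥ 68 + 28δ/(1−δ) ⇒ δ ≥ 29/40.
the Bay fleet: cooperation gives 19 each period; deviation gives 44 once then 15 forever.
  δ ≥ 25/29.
Both must hold, so the binding constraint is the Bay fleet's: δ ≥ 25/29.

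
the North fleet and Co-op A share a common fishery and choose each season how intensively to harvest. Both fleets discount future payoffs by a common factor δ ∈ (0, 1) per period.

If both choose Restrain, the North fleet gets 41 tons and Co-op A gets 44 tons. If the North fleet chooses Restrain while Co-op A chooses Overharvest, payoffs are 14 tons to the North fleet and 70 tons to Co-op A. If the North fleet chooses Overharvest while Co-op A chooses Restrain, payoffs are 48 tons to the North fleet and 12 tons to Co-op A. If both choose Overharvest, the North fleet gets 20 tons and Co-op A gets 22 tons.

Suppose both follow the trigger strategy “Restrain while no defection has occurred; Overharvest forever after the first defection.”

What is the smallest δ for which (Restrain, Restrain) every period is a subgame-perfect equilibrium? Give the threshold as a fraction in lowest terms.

the North fleet: cooperation gives 41 each period; deviation gives 48 once then 20 forever.
  41/(1−δ) ≥ 48 + 20δ/(1−δ) ⇒ δ ≥ 7/28 = 1/4.
Co-op A: cooperation gives 44 each period; deviation gives 70 once then 22 forever.
  δ ≥ 26/48 = 13/24.
Both must hold, so the binding constraint is Co-op A's: δ ≥ 13/24.

13/24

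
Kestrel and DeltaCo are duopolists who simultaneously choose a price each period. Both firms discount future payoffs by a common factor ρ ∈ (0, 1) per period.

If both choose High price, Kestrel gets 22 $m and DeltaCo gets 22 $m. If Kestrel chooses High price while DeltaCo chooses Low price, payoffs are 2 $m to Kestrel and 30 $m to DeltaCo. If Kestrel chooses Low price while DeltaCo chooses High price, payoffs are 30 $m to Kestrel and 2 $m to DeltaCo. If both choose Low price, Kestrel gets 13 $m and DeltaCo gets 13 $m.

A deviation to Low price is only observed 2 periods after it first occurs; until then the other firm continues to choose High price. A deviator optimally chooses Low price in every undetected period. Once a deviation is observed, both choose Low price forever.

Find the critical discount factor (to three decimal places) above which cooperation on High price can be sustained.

The best deviation is to choose Low price for all 2 undetected periods, earning 30 each, then 13 forever once detected.
Deviation value: 30(1−ρ^2)/(1−ρ) + 13ρ^2/(1−ρ); cooperation value: 22/(1−ρ).
IC: 22 ≥ 30(1−ρ^2) + 13ρ^2 = 30 − 17ρ^2.
So ρ^2 ≥ 8/17, giving ρ ≥ (8/17)^(1/2) ≈ 0.686.

0.686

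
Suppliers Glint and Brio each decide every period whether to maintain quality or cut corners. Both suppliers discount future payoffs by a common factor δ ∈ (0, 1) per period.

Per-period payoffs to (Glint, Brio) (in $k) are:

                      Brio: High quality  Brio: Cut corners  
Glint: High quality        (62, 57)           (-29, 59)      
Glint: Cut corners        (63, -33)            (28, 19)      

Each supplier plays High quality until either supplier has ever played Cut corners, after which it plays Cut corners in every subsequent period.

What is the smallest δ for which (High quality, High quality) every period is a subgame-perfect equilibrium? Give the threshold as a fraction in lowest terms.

1/20

Glint: cooperation gives 62 each period; deviation gives 63 once then 28 forever.
  62/(1−δ) ≥ 63 + 28δ/(1−δ) ⇒ δ ≥ 1/35.
Brio: cooperation gives 57 each period; deviation gives 59 once then 19 forever.
  δ ≥ 2/40 = 1/20.
Both must hold, so the binding constraint is Brio's: δ ≥ 1/20.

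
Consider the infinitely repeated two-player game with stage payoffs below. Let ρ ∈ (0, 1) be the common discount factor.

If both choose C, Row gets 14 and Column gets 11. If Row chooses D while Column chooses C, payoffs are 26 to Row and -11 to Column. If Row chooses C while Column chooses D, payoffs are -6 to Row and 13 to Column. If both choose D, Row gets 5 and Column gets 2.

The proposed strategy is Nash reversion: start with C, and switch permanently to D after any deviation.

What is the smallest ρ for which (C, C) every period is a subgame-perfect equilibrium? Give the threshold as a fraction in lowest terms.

4/7

For Row: deviation gain 26−14 = 12, per-period punishment loss 14−5 = 9. IC gives ρ ≥ 12/21 = 4/7.
For Column: gain 2, loss 9 per period, so ρ ≥ 2/11.
The tighter constraint is Row's, so cooperation needs ρ ≥ 4/7.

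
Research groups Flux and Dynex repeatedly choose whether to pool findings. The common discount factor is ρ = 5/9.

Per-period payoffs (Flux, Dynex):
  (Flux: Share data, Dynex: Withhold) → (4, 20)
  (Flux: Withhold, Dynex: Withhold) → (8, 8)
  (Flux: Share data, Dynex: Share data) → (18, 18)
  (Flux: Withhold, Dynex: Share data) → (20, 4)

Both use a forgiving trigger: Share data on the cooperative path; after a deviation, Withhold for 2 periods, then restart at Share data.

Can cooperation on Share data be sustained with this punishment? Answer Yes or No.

IC: ρ+…+ρ^2 ≥ (20−18)/(18−8) = 1/5.
At ρ = 5/9: partial sum = 0.8642 ≥ 0.2000. Cooperation sustainable.

Yes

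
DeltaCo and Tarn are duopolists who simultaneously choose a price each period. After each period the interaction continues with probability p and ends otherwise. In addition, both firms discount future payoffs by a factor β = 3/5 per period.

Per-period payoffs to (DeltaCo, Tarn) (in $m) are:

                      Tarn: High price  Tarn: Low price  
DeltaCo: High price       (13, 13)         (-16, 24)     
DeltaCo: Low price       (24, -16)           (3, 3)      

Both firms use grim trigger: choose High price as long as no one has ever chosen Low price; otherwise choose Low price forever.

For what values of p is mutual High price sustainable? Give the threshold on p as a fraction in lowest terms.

55/63

Expected continuation weight on next period's payoff is β·p = 3/5·p, which plays the role of the discount factor.
Cooperation requires 3/5·p ≥ (24−13)/(24−3) = 11/21, hence p ≥ 55/63.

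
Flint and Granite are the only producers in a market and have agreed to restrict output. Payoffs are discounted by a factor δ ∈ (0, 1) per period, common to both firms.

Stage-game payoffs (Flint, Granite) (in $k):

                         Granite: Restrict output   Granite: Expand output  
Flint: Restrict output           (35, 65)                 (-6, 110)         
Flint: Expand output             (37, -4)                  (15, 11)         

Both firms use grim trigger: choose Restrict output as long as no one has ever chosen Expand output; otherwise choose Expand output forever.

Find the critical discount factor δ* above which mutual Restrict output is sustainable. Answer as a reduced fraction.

Flint: cooperation gives 35 each period; deviation gives 37 once then 15 forever.
  35/(1−δ) ≥ 37 + 15δ/(1−δ) ⇒ δ ≥ 2/22 = 1/11.
Granite: cooperation gives 65 each period; deviation gives 110 once then 11 forever.
  δ ≥ 45/99 = 5/11.
Both must hold, so the binding constraint is Granite's: δ ≥ 5/11.

5/11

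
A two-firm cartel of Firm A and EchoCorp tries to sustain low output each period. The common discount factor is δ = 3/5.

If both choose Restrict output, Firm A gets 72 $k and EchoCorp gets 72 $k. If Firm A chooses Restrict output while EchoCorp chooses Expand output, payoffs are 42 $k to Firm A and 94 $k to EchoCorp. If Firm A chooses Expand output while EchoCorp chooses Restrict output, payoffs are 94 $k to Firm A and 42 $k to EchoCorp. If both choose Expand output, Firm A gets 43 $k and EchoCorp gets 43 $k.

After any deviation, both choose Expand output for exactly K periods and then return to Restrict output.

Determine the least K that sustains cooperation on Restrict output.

Need Σ_{k=1}^{K} δ^k ≥ (94−72)/(72−43) = 0.7586 at δ = 3/5.
At K = 1 the sum is 0.6000 < 0.7586; at K = 2 it is 0.9600 ≥ 0.7586.
So the minimum punishment length is K = 2.

2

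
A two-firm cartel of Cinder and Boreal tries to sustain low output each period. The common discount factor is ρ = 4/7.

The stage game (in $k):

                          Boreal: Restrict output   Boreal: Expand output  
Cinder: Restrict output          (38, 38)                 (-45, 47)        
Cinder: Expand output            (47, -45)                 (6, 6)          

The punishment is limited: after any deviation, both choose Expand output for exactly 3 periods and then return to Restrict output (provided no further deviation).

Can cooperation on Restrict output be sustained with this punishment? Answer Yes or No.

Yes

Comparing payoff streams over the 4 periods until play realigns: cooperate → 38(1+ρ+…+ρ^3); deviate → 47 + 6(ρ+…+ρ^3).
Cooperation is sustained iff (38−6)(ρ+…+ρ^3) ≥ 47−38.
ρ+…+ρ^3 = 4/7·(1−(4/7)^3)/(1−4/7) = 1.0845, and (47−38)/(38−6) = 0.2812.
1.0845 ≥ 0.2812, so cooperation is sustainable.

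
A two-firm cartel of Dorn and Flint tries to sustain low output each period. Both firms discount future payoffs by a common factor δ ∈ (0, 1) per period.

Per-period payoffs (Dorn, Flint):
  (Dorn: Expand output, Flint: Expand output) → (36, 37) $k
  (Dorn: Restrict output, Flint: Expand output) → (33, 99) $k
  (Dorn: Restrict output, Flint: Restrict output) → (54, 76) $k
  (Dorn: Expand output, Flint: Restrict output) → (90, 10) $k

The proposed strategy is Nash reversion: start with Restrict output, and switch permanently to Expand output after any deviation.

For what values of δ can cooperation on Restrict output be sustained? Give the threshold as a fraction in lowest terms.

Dorn's threshold: (90−54)/(90−36) = 2/3.
Flint's threshold: (99−76)/(99−37) = 23/62.
2/3 > 23/62, so Dorn binds and δ* = 2/3.

2/3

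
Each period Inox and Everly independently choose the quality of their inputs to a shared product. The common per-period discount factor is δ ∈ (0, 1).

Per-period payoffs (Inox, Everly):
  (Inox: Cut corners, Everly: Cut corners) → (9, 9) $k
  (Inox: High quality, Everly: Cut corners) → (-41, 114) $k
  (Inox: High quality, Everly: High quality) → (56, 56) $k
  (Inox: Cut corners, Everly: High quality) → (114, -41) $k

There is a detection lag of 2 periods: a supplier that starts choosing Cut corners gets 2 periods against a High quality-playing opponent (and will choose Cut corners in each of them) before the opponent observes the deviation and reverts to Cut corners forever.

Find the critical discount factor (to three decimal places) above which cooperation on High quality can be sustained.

0.743

The best deviation is to choose Cut corners for all 2 undetected periods, earning 114 each, then 9 forever once detected.
Deviation value: 114(1−δ^2)/(1−δ) + 9δ^2/(1−δ); cooperation value: 56/(1−δ).
IC: 56 ≥ 114(1−δ^2) + 9δ^2 = 114 − 105δ^2.
So δ^2 ≥ 58/105, giving δ ≥ (58/105)^(1/2) ≈ 0.743.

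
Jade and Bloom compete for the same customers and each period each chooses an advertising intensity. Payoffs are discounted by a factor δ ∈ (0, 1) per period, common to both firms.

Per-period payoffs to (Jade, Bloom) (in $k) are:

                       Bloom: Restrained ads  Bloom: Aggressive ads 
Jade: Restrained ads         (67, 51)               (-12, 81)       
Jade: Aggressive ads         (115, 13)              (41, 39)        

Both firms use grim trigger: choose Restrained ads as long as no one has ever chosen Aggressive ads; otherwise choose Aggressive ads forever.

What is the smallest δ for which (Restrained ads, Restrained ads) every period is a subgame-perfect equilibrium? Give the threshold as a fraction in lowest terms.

5/7

For Jade: deviation gain 115−67 = 48, per-period punishment loss 67−41 = 26. IC gives δ ≥ 48/74 = 24/37.
For Bloom: gain 30, loss 12 per period, so δ ≥ 30/42 = 5/7.
The tighter constraint is Bloom's, so cooperation needs δ ≥ 5/7.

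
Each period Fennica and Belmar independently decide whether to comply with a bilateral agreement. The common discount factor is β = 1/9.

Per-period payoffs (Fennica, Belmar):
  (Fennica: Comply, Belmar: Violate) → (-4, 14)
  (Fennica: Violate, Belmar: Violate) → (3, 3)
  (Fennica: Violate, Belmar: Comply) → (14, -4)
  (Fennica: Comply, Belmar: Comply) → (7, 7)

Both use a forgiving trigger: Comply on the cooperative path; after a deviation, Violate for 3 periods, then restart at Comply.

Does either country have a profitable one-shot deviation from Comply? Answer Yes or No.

Yes

IC: β+…+β^3 ≥ (14−7)/(7−3) = 7/4.
At β = 1/9: partial sum = 0.1248 < 1.7500. Cooperation not sustainable.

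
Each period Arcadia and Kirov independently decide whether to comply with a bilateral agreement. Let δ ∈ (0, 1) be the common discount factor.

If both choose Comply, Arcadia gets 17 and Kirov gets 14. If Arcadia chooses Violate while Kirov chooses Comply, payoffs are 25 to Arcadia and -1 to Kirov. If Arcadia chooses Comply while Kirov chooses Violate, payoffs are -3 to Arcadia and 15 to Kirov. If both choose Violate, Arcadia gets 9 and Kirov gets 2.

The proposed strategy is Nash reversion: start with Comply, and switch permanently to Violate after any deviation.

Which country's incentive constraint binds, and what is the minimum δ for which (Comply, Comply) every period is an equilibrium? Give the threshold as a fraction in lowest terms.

Arcadia; δ ≥ 1/2

For Arcadia: deviation gain 25−17 = 8, per-period punishment loss 17−9 = 8. IC gives δ ≥ 8/16 = 1/2.
For Kirov: gain 1, loss 12 per period, so δ ≥ 1/13.
The tighter constraint is Arcadia's, so cooperation needs δ ≥ 1/2.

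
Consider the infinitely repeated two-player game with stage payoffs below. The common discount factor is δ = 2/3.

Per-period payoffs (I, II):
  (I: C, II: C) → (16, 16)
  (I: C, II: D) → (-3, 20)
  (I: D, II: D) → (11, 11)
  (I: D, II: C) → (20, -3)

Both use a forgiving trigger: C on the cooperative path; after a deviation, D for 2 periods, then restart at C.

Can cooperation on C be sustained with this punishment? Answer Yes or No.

Yes

Comparing payoff streams over the 3 periods until play realigns: cooperate → 16(1+δ+…+δ^2); deviate → 20 + 11(δ+…+δ^2).
Cooperation is sustained iff (16−11)(δ+…+δ^2) ≥ 20−16.
δ+…+δ^2 = 2/3·(1−(2/3)^2)/(1−2/3) = 1.1111, and (20−16)/(16−11) = 0.8000.
1.1111 ≥ 0.8000, so cooperation is sustainable.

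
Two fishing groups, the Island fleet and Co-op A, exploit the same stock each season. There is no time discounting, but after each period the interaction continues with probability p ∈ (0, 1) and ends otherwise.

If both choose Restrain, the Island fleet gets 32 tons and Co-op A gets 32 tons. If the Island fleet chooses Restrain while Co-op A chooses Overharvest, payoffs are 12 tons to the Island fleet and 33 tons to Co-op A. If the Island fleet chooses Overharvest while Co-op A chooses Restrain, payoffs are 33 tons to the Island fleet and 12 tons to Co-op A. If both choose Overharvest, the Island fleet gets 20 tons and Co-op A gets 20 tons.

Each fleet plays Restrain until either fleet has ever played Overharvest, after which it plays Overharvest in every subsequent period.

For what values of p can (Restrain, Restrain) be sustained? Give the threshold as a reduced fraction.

Expected cooperation value is 32 + p·32 + p²·32 + … = 32/(1−p); deviation gives 33 + p·20/(1−p).
32 ≥ 33(1−p) + 20p ⇒ 13p ≥ 1 ⇒ p ≥ 1/13.

1/13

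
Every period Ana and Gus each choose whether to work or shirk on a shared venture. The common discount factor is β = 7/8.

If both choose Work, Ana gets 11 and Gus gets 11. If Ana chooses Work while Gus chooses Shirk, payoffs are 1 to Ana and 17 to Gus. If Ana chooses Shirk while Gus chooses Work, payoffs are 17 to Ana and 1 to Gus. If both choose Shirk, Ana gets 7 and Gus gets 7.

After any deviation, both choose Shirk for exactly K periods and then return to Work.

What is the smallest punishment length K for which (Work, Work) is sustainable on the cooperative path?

IC: β(1−β^K)/(1−β) ≥ (17−11)/(11−7) = 3/2.
With β = 7/8: need 1 − β^K ≥ 3/2·(1−7/8)/(7/8), i.e. β^K ≤ 0.7857.
Since (7/8)^1 = 0.8750 and (7/8)^2 = 0.7656, the smallest such K is 2.

2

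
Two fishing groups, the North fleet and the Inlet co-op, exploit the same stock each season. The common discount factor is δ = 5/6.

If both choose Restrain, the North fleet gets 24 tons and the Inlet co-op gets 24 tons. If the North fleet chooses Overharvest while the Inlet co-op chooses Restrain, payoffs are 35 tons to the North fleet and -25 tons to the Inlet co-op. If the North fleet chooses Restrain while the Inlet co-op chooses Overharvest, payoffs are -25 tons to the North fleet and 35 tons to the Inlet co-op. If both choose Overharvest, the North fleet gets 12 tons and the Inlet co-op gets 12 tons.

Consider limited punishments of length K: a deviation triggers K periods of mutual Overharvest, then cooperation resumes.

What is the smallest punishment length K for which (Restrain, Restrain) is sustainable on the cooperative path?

2

IC: δ(1−δ^K)/(1−δ) ≥ (35−24)/(24−12) = 11/12.
With δ = 5/6: need 1 − δ^K ≥ 11/12·(1−5/6)/(5/6), i.e. δ^K ≤ 0.8167.
Since (5/6)^1 = 0.8333 and (5/6)^2 = 0.6944, the smallest such K is 2.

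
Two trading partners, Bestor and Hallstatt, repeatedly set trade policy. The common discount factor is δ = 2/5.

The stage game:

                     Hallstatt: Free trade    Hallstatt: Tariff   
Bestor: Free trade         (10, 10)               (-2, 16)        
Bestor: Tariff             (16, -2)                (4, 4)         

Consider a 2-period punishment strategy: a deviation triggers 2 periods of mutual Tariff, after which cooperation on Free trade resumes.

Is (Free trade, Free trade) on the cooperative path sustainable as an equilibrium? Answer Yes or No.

Comparing payoff streams over the 3 periods until play realigns: cooperate → 10(1+δ+…+δ^2); deviate → 16 + 4(δ+…+δ^2).
Cooperation is sustained iff (10−4)(δ+…+δ^2) ≥ 16−10.
δ+…+δ^2 = 2/5·(1−(2/5)^2)/(1−2/5) = 0.5600, and (16−10)/(10−4) = 1.0000.
0.5600 < 1.0000, so cooperation is not sustainable.

No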